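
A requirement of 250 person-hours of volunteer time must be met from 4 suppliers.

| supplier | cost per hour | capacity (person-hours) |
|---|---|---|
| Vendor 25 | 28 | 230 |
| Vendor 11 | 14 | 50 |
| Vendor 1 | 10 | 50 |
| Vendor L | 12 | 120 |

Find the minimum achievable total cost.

3480

Fill from the cheapest supplier first.
Vendor 1 at 10: take all 50 person-hours → 200 still needed.
Take 120 from Vendor L at 12 → need 80 more.
Vendor 11 at 14: take all 50 person-hours → 30 still needed.
Vendor 25 at 28: take 30 of its 230 → requirement met.
Cost = 50×10 + 120×12 + 50×14 + 30×28 = 3480.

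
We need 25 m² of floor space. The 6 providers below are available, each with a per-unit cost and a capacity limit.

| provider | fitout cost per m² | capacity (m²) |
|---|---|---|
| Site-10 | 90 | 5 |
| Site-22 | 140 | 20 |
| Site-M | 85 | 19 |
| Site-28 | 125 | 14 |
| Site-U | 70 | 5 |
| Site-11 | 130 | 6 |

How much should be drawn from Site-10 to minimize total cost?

Use providers in increasing cost order.
Site-U (70): use full 5 — 20 m² to go.
Site-M (85): use full 19 — 1 m² to go.
Take 1 from Site-10 at 90 to finish.
Site-28, Site-11, Site-22: unused.

1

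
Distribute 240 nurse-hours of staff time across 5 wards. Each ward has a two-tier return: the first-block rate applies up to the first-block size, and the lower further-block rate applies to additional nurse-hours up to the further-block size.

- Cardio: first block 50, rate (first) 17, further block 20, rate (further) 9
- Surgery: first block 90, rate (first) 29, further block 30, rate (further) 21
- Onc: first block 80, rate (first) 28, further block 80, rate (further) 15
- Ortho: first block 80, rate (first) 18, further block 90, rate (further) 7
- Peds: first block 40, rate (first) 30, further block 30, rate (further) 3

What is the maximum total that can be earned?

6680

Order all 10 blocks by rate: Peds/tier1 30 > Surgery/tier1 29 > Onc/tier1 28 > Surgery/tier2 21 > Ortho/tier1 18 > Cardio/tier1 17 > Onc/tier2 15 > Cardio/tier2 9 > Ortho/tier2 7 > Peds/tier2 3.
Peds tier1 at 30: fill all 40 ; 200 left.
Surgery tier1 at 29: fill all 90 ; 110 left.
Onc/tier1 (28): +80 ; 30 left.
Surgery/tier2 (21): +30 ; 0 left.
Total = 30×40 + 29×90 + 28×80 + 21×30 = 6680.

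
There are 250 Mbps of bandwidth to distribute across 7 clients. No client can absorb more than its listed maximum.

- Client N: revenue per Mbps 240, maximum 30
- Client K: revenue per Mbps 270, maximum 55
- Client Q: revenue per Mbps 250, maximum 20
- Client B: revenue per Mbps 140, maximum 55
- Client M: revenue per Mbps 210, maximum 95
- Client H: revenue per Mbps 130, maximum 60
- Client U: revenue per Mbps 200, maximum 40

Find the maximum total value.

56400

Rank by revenue per Mbps: Client K 270 > Client Q 250 > Client N 240 > Client M 210 > Client U 200 > Client B 140 > Client H 130.
Give Client K 55 to hit its cap of 55 ; 195 left.
Client Q takes 20 to reach its cap of 20 ; 175 left.
Give Client N 30 to hit its cap of 30 ; 145 left.
Client M takes 95 to reach its cap of 95 ; 50 left.
Client U: +40 to 40 (cap) ; 10 left.
Client B: +10 (room for 55) → 10. Pool exhausted.
Total = 240×30 + 270×55 + 250×20 + 140×10 + 210×95 + 200×40 = 56400.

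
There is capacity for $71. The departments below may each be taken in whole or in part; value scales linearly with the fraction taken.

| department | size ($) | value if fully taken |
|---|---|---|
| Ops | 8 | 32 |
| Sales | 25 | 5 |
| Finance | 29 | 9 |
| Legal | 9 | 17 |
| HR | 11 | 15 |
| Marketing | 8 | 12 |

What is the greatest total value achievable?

86.2

Best value per unit of size first: Ops 32/8≈4, Legal 17/9≈1.89, Marketing 12/8≈1.5, HR 15/11≈1.36, Finance 9/29≈0.31, Sales 5/25≈0.2.
Ops: take in full, 8 $ for value 32 ; 63 left.
All 9 $ of Legal fit (value 17) ; 54 remain.
All 8 $ of Marketing fit (value 12) ; 46 remain.
HR: take in full, 11 $ for value 15 ; 35 left.
Finance: take in full, 29 $ for value 9 ; 6 left.
Only 6 $ remain; take 6/25 of Sales for value 5×6/25 = 1.2.
Total value = 86.2.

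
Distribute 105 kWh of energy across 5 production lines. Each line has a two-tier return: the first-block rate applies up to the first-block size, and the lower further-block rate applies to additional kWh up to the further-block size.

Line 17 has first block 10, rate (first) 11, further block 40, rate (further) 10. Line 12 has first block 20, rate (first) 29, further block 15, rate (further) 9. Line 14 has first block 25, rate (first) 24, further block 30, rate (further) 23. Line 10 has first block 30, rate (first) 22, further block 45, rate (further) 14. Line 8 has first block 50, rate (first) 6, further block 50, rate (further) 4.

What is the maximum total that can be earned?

2530

Rank every tier by rate: Line 12/T1 29 > Line 14/T1 24 > Line 14/T2 23 > Line 10/T1 22 > Line 10/T2 14 > Line 17/T1 11 > Line 17/T2 10 > Line 12/T2 9 > Line 8/T1 6 > Line 8/T2 4.
Line 12 T1 at 29: fill all 20 — 85 left.
Line 14/T1 (24): +25 — 60 left.
Fill Line 14 T2 block (30 at 23) — 30 left.
Fill Line 10 T1 block (30 at 22) — 0 left.
Total = 29×20 + 24×25 + 23×30 + 22×30 = 2530.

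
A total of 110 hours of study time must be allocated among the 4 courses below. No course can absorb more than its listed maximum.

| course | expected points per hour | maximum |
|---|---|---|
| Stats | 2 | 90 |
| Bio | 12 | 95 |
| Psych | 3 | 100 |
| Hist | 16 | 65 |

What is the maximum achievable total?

Order the courses by expected points per hour: Hist 16 > Bio 12 > Psych 3 > Stats 2.
Give Hist 65 to hit its cap of 65 → 45 left.
Bio: +45 (room for 95) → 45. Pool exhausted.
Total = 12×45 + 16×65 = 1580.

1580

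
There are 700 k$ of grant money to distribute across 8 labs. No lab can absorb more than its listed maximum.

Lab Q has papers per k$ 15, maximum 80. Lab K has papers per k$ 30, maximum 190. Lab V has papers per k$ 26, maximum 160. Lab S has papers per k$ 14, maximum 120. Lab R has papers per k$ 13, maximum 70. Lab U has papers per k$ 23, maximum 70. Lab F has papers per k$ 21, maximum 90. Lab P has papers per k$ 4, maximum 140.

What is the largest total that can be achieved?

Rank by papers per k$: Lab K 30 > Lab V 26 > Lab U 23 > Lab F 21 > Lab Q 15 > Lab S 14 > Lab R 13 > Lab P 4.
Lab K takes 190 to reach its cap of 190 → 510 left.
Give Lab V 160 to hit its cap of 160 → 350 left.
Lab U takes 70 to reach its cap of 70 → 280 left.
Lab F takes 90 to reach its cap of 90 → 190 left.
Lab Q takes 80 to reach its cap of 80 → 110 left.
Lab S: +110 (room for 120) → 110. Pool exhausted.
Total = 15×80 + 30×190 + 26×160 + 14×110 + 23×70 + 21×90 = 16100.

16100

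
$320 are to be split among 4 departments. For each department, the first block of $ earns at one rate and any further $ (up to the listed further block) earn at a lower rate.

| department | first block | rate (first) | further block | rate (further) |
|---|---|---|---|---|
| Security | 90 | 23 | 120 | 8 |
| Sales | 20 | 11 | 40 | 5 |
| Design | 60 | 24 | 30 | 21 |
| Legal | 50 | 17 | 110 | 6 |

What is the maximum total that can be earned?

Order all 8 blocks by rate: Design/tier1 24 > Security/tier1 23 > Design/tier2 21 > Legal/tier1 17 > Sales/tier1 11 > Security/tier2 8 > Legal/tier2 6 > Sales/tier2 5.
Design/tier1 (24): +60 — 260 left.
Security/tier1 (23): +90 — 170 left.
Design tier2 at 21: fill all 30 — 140 left.
Legal tier1 at 17: fill all 50 — 90 left.
Fill Sales tier1 block (20 at 11) — 70 left.
Security/tier2: +70 of 120 at 8; pool empty.
Total = 24×60 + 23×90 + 21×30 + 17×50 + 11×20 + 8×70 = 5770.

5770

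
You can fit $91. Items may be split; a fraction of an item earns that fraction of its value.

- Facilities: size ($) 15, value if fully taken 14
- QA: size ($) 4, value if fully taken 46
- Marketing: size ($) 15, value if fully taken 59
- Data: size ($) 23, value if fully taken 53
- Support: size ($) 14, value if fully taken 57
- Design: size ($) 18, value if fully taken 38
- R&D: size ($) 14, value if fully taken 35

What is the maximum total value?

Best value per unit of size first: QA 46/4≈11.5, Support 57/14≈4.07, Marketing 59/15≈3.93, R&D 35/14≈2.5, Data 53/23≈2.3, Design 38/18≈2.11, Facilities 14/15≈0.933.
Take all of QA (4 $, value 46) → 87 $ left.
Support: take in full, 14 $ for value 57 → 73 left.
All 15 $ of Marketing fit (value 59) → 58 remain.
Take all of R&D (14 $, value 35) → 44 $ left.
All 23 $ of Data fit (value 53) → 21 remain.
Take all of Design (18 $, value 38) → 3 $ left.
Only 3 $ remain; take 3/15 of Facilities for value 14×3/15 = 2.8.
Total value = 290.8.

290.8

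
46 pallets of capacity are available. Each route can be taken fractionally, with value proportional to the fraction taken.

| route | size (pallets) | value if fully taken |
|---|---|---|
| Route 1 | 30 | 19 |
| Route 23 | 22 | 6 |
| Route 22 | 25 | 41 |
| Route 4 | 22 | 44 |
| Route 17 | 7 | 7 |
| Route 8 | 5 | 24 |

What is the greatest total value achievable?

Best value per unit of size first: Route 8 24/5≈4.8, Route 4 44/22≈2, Route 22 41/25≈1.64, Route 17 7/7≈1, Route 1 19/30≈0.633, Route 23 6/22≈0.273.
Route 8: take in full, 5 pallets for value 24 — 41 left.
Route 4: take in full, 22 pallets for value 44 — 19 left.
Only 19 pallets remain; take 19/25 of Route 22 for value 41×19/25 = 31.16.
Total value = 99.16.

99.16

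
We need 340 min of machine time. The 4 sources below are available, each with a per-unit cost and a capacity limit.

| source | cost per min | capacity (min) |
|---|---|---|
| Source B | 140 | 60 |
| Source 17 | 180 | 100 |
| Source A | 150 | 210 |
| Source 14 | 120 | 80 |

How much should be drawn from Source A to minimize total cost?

200

Use sources in increasing cost order.
Source 14 at 120: take all 80 min → 260 still needed.
Source B at 140: take all 60 min → 200 still needed.
Take 200 from Source A at 150 to finish.
Source 17: unused.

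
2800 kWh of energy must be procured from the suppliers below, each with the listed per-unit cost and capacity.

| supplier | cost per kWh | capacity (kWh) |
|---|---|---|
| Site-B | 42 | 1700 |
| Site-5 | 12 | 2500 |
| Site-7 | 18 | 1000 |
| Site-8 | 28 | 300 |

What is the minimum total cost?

35400

Cheapest first:
Site-5 at 12: take all 2500 kWh ; 300 still needed.
Take 300 from Site-7 at 18 to finish.
Site-8, Site-B: unused.
Cost = 2500×12 + 300×18 = 35400.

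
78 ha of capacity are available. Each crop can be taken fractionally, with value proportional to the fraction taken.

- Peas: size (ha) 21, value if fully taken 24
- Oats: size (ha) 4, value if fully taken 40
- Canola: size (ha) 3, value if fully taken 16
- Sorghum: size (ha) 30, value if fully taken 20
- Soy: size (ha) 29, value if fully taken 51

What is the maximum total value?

Rank by value-to-size ratio: Oats 40/4≈10, Canola 16/3≈5.33, Soy 51/29≈1.76, Peas 24/21≈1.14, Sorghum 20/30≈0.667.
Oats: take in full, 4 ha for value 40 — 74 left.
Take all of Canola (3 ha, value 16) — 71 ha left.
Take all of Soy (29 ha, value 51) — 42 ha left.
Take all of Peas (21 ha, value 24) — 21 ha left.
21 ha left: a 21/30 share of Sorghum gives 20×21/30 = 14.
Total value = 145.

145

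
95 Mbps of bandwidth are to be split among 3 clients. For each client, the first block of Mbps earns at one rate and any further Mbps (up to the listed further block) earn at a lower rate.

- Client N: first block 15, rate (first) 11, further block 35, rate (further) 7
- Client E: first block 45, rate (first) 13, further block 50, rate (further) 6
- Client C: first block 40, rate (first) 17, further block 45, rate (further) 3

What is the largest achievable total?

Treat each block as its own option and order by rate: Client C/first 17 > Client E/first 13 > Client N/first 11 > Client N/second 7 > Client E/second 6 > Client C/second 3.
Client C/first (17): +40 → 55 left.
Client E first at 13: fill all 45 → 10 left.
Client N/first: +10 of 15 at 11; pool empty.
Total = 17×40 + 13×45 + 11×10 = 1375.

1375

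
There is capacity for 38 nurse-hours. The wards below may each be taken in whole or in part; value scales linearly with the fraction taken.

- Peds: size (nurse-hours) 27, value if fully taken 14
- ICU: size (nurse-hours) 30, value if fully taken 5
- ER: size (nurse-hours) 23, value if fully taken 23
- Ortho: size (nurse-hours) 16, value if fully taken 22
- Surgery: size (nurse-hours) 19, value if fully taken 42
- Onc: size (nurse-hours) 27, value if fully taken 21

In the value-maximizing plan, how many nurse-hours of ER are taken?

3

Sort by value density: Surgery 42/19≈2.21, Ortho 22/16≈1.38, ER 23/23≈1, Onc 21/27≈0.778, Peds 14/27≈0.519, ICU 5/30≈0.167.
Take all of Surgery (19 nurse-hours, value 42) ; 19 nurse-hours left.
All 16 nurse-hours of Ortho fit (value 22) ; 3 remain.
3 nurse-hours left: a 3/23 share of ER gives 23×3/23 = 3.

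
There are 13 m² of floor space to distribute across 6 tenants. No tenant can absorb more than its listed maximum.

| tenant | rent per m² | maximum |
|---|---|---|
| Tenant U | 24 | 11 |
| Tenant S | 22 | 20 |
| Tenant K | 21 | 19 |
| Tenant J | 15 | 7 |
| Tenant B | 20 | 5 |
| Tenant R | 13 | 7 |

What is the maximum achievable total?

308

Highest rent per m² first: Tenant U 24 > Tenant S 22 > Tenant K 21 > Tenant B 20 > Tenant J 15 > Tenant R 13.
Tenant U takes 11 to reach its cap of 11 ; 2 left.
Only 2 left; Tenant S takes them to reach 2.
Total = 24×11 + 22×2 = 308.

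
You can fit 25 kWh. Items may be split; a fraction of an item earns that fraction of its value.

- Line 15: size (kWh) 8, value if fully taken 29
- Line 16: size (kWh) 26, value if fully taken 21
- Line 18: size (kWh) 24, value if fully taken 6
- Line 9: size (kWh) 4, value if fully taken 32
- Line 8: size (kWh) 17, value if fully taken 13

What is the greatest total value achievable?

71.5

Rank by value-to-size ratio: Line 9 32/4≈8, Line 15 29/8≈3.62, Line 16 21/26≈0.808, Line 8 13/17≈0.765, Line 18 6/24≈0.25.
Line 9: take in full, 4 kWh for value 32 ; 21 left.
All 8 kWh of Line 15 fit (value 29) ; 13 remain.
13 kWh left: a 13/26 share of Line 16 gives 21×13/26 = 10.5.
Total value = 71.5.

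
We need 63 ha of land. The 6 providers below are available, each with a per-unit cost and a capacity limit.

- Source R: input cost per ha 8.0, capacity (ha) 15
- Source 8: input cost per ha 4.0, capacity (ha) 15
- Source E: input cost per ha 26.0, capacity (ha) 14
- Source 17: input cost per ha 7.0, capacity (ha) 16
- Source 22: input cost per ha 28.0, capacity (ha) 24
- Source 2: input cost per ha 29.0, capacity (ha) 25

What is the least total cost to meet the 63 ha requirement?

740

Use providers in increasing cost order.
Source 8 (4.0): use full 15 ; 48 ha to go.
Take 16 from Source 17 at 7.0 ; need 32 more.
Source R (8.0): use full 15 ; 17 ha to go.
Source E at 26.0: take all 14 ha ; 3 still needed.
Take 3 from Source 22 at 28.0 to finish.
Source 2: unused.
Cost = 15×4.0 + 16×7.0 + 15×8.0 + 14×26.0 + 3×28.0 = 740.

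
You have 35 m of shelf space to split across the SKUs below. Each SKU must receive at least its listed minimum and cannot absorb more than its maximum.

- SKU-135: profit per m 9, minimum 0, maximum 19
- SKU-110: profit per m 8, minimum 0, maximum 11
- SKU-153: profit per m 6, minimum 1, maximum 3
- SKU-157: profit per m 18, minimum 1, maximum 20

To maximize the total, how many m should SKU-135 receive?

14

Meeting every minimum uses 0+0+1+1 = 2 m, leaving 33.
Order the SKUs by profit per m: SKU-157 18 > SKU-135 9 > SKU-110 8 > SKU-153 6.
SKU-157: +19 to 20 (cap) ; 14 left.
SKU-135: +14 (room for 19) → 14. Pool exhausted.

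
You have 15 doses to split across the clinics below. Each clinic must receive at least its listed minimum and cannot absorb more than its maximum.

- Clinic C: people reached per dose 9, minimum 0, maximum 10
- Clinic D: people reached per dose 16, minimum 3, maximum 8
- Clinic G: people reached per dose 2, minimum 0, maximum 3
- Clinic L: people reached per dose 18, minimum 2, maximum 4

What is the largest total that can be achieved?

Meeting every minimum uses 0+3+0+2 = 5 doses, leaving 10.
Rank by people reached per dose: Clinic L 18 > Clinic D 16 > Clinic C 9 > Clinic G 2.
Give Clinic L 2 more to hit its cap of 4 — 8 left.
Give Clinic D 5 more to hit its cap of 8 — 3 left.
Clinic C has room for 10 more but only 3 remain, so it gets 3.
Total = 9×3 + 16×8 + 18×4 = 227.

227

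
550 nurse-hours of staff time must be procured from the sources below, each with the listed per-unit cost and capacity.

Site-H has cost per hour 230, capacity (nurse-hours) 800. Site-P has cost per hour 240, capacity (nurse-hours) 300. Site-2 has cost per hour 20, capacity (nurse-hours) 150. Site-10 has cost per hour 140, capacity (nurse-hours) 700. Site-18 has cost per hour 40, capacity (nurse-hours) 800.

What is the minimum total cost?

19000

Fill from the cheapest source first.
Site-2 at 20: take all 150 nurse-hours → 400 still needed.
Site-18 (40): take the remaining 400 → done.
Site-10, Site-H, Site-P: unused.
Cost = 150×20 + 400×40 = 19000.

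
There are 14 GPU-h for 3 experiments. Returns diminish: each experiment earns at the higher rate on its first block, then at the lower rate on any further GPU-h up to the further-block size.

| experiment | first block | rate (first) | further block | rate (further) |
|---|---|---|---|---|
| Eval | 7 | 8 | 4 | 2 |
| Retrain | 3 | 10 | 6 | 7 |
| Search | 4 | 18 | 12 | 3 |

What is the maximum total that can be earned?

Treat each block as its own option and order by rate: Search/first 18 > Retrain/first 10 > Eval/first 8 > Retrain/second 7 > Search/second 3 > Eval/second 2.
Fill Search first block (4 at 18) → 10 left.
Retrain/first (10): +3 → 7 left.
Eval first at 8: fill all 7 → 0 left.
Total = 18×4 + 10×3 + 8×7 = 158.

158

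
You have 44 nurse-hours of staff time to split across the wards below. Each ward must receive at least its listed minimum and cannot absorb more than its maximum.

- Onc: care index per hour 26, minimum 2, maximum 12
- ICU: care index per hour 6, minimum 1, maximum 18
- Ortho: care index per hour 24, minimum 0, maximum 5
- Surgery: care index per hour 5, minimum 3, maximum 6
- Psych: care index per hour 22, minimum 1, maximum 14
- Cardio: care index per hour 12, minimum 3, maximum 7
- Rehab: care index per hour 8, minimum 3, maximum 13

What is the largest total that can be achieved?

857

Meeting every minimum uses 2+1+0+3+1+3+3 = 13 nurse-hours, leaving 31.
Order the wards by care index per hour: Onc 26 > Ortho 24 > Psych 22 > Cardio 12 > Rehab 8 > ICU 6 > Surgery 5.
Onc: +10 to 12 (cap) ; 21 left.
Give Ortho 5 more to hit its cap of 5 ; 16 left.
Psych takes 13 more to reach its cap of 14 ; 3 left.
Cardio has room for 4 more but only 3 remain, so it gets 6.
Total = 26×12 + 6×1 + 24×5 + 5×3 + 22×14 + 12×6 + 8×3 = 857.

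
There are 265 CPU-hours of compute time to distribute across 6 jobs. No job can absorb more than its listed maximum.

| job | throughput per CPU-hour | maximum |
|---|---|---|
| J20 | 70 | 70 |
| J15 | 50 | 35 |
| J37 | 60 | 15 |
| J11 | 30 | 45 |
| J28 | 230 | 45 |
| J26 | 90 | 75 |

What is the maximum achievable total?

Rank by throughput per CPU-hour: J28 230 > J26 90 > J20 70 > J37 60 > J15 50 > J11 30.
J28: +45 to 45 (cap) → 220 left.
J26 takes 75 to reach its cap of 75 → 145 left.
J20: +70 to 70 (cap) → 75 left.
Give J37 15 to hit its cap of 15 → 60 left.
J15: +35 to 35 (cap) → 25 left.
J11: +25 (room for 45) → 25. Pool exhausted.
Total = 70×70 + 50×35 + 60×15 + 30×25 + 230×45 + 90×75 = 25400.

25400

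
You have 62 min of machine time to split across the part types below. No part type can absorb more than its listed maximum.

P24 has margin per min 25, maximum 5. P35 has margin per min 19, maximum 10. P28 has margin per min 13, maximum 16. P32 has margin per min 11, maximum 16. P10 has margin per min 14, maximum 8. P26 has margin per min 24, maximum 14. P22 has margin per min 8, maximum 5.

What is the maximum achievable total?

1070

Rank by margin per min: P24 25 > P26 24 > P35 19 > P10 14 > P28 13 > P32 11 > P22 8.
Give P24 5 to hit its cap of 5 → 57 left.
Give P26 14 to hit its cap of 14 → 43 left.
P35 takes 10 to reach its cap of 10 → 33 left.
P10: +8 to 8 (cap) → 25 left.
Give P28 16 to hit its cap of 16 → 9 left.
P32 has room for 16 but only 9 remain, so it gets 9.
Total = 25×5 + 19×10 + 13×16 + 11×9 + 14×8 + 24×14 = 1070.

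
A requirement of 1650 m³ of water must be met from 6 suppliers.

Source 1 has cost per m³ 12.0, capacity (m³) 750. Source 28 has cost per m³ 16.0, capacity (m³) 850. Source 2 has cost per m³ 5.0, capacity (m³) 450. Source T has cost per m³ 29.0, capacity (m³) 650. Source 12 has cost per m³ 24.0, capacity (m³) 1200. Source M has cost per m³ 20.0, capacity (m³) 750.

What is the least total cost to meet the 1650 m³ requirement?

Cheapest first:
Take 450 from Source 2 at 5.0 ; need 1200 more.
Source 1 (12.0): use full 750 ; 450 m³ to go.
Source 28 at 16.0: take 450 of its 850 ; requirement met.
Source M, Source 12, Source T: unused.
Cost = 450×5.0 + 750×12.0 + 450×16.0 = 18450.

18450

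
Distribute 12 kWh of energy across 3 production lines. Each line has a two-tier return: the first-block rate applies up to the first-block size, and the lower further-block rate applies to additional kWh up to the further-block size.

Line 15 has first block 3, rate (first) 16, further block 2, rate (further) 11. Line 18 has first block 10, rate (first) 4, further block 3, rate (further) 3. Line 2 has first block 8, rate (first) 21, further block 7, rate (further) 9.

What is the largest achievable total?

227

Treat each block as its own option and order by rate: Line 2/T1 21 > Line 15/T1 16 > Line 15/T2 11 > Line 2/T2 9 > Line 18/T1 4 > Line 18/T2 3.
Fill Line 2 T1 block (8 at 21) → 4 left.
Line 15/T1 (16): +3 → 1 left.
Line 15/T2: +1 of 2 at 11; pool empty.
Total = 21×8 + 16×3 + 11×1 = 227.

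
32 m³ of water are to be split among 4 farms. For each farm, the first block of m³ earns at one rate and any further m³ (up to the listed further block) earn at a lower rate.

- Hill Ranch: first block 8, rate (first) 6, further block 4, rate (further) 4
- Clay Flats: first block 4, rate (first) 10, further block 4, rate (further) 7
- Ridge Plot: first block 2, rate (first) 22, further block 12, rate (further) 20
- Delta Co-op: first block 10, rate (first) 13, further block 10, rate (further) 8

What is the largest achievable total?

Order all 8 blocks by rate: Ridge Plot/tier1 22 > Ridge Plot/tier2 20 > Delta Co-op/tier1 13 > Clay Flats/tier1 10 > Delta Co-op/tier2 8 > Clay Flats/tier2 7 > Hill Ranch/tier1 6 > Hill Ranch/tier2 4.
Fill Ridge Plot tier1 block (2 at 22) — 30 left.
Ridge Plot/tier2 (20): +12 — 18 left.
Delta Co-op/tier1 (13): +10 — 8 left.
Fill Clay Flats tier1 block (4 at 10) — 4 left.
Delta Co-op tier2 at 8: only 4 left, fill 4.
Total = 22×2 + 20×12 + 13×10 + 10×4 + 8×4 = 486.

486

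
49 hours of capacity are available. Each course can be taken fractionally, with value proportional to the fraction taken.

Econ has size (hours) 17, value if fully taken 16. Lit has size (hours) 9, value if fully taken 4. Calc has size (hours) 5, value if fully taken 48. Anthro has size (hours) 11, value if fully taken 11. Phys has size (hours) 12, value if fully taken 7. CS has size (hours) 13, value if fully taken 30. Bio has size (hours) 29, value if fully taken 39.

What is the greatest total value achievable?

Rank by value-to-size ratio: Calc 48/5≈9.6, CS 30/13≈2.31, Bio 39/29≈1.34, Anthro 11/11≈1, Econ 16/17≈0.941, Phys 7/12≈0.583, Lit 4/9≈0.444.
Take all of Calc (5 hours, value 48) → 44 hours left.
All 13 hours of CS fit (value 30) → 31 remain.
Bio: take in full, 29 hours for value 39 → 2 left.
Only 2 hours remain; take 2/11 of Anthro for value 11×2/11 = 2.
Total value = 119.

119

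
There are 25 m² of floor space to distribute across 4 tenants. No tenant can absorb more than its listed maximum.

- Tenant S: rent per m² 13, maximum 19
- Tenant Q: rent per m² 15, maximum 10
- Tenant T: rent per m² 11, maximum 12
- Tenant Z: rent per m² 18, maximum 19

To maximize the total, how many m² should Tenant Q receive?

6

Rank by rent per m²: Tenant Z 18 > Tenant Q 15 > Tenant S 13 > Tenant T 11.
Tenant Z takes 19 to reach its cap of 19 — 6 left.
Tenant Q: +6 (room for 10) → 6. Pool exhausted.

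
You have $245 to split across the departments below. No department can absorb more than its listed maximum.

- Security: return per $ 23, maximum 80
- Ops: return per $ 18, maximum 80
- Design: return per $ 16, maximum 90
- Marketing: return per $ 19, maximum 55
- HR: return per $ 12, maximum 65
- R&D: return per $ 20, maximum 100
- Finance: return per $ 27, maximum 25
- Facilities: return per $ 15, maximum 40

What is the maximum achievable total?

5275

Highest return per $ first: Finance 27 > Security 23 > R&D 20 > Marketing 19 > Ops 18 > Design 16 > Facilities 15 > HR 12.
Finance takes 25 to reach its cap of 25 → 220 left.
Give Security 80 to hit its cap of 80 → 140 left.
Give R&D 100 to hit its cap of 100 → 40 left.
Marketing has room for 55 but only 40 remain, so it gets 40.
Total = 23×80 + 19×40 + 20×100 + 27×25 = 5275.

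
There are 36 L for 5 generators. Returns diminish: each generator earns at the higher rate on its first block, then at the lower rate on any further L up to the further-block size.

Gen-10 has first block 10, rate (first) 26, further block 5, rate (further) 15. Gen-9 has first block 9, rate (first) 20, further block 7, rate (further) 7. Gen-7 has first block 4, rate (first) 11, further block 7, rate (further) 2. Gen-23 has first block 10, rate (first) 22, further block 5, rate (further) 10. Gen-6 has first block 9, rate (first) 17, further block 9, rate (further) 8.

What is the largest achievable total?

Order all 10 blocks by rate: Gen-10/T1 26 > Gen-23/T1 22 > Gen-9/T1 20 > Gen-6/T1 17 > Gen-10/T2 15 > Gen-7/T1 11 > Gen-23/T2 10 > Gen-6/T2 8 > Gen-9/T2 7 > Gen-7/T2 2.
Gen-10 T1 at 26: fill all 10 → 26 left.
Gen-23 T1 at 22: fill all 10 → 16 left.
Gen-9/T1 (20): +9 → 7 left.
Gen-6 T1 at 17: only 7 left, fill 7.
Total = 26×10 + 22×10 + 20×9 + 17×7 = 779.

779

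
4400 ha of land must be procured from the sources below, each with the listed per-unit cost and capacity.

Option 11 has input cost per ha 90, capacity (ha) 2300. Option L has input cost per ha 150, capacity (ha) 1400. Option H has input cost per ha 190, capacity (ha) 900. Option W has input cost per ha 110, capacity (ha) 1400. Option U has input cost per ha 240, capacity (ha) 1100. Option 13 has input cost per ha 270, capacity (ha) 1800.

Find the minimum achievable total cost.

Fill from the cheapest source first.
Take 2300 from Option 11 at 90 ; need 2100 more.
Option W (110): use full 1400 ; 700 ha to go.
Option L (150): take the remaining 700 ; done.
Option H, Option U, Option 13: unused.
Cost = 2300×90 + 1400×110 + 700×150 = 466000.

466000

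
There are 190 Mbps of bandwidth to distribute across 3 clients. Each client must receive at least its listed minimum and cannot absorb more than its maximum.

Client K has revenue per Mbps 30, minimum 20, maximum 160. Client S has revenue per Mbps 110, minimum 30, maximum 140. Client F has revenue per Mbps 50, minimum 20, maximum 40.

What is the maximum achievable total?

17500

Meeting every minimum uses 20+30+20 = 70 Mbps, leaving 120.
Order the clients by revenue per Mbps: Client S 110 > Client F 50 > Client K 30.
Client S takes 110 more to reach its cap of 140 → 10 left.
Only 10 left; Client F takes them to reach 30.
Total = 30×20 + 110×140 + 50×30 = 17500.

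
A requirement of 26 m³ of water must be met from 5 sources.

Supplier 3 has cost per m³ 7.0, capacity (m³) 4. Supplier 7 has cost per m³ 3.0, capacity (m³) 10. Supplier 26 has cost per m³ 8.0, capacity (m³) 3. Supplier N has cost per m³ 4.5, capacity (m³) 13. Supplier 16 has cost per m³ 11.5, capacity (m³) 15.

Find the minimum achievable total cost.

Fill from the cheapest source first.
Supplier 7 (3.0): use full 10 ; 16 m³ to go.
Supplier N at 4.5: take all 13 m³ ; 3 still needed.
Supplier 3 (7.0): take the remaining 3 ; done.
Supplier 26, Supplier 16: unused.
Cost = 10×3.0 + 13×4.5 + 3×7.0 = 109.5.

109.5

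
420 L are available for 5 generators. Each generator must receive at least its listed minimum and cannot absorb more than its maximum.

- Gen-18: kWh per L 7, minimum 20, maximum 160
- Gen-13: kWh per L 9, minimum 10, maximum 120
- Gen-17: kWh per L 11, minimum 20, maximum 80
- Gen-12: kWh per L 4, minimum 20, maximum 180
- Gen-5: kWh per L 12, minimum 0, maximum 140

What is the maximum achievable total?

Meeting every minimum uses 20+10+20+20+0 = 70 L, leaving 350.
Highest kWh per L first: Gen-5 12 > Gen-17 11 > Gen-13 9 > Gen-18 7 > Gen-12 4.
Gen-5 takes 140 more to reach its cap of 140 → 210 left.
Gen-17 takes 60 more to reach its cap of 80 → 150 left.
Gen-13 takes 110 more to reach its cap of 120 → 40 left.
Gen-18: +40 (room for 140) → 60. Pool exhausted.
Total = 7×60 + 9×120 + 11×80 + 4×20 + 12×140 = 4140.

4140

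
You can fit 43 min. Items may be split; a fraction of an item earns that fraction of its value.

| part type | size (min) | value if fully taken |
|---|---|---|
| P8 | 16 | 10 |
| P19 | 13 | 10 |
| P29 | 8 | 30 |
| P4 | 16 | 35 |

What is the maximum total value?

78.75

Rank by value-to-size ratio: P29 30/8≈3.75, P4 35/16≈2.19, P19 10/13≈0.769, P8 10/16≈0.625.
P29: take in full, 8 min for value 30 → 35 left.
Take all of P4 (16 min, value 35) → 19 min left.
P19: take in full, 13 min for value 10 → 6 left.
6 min left: a 6/16 share of P8 gives 10×6/16 = 3.75.
Total value = 78.75.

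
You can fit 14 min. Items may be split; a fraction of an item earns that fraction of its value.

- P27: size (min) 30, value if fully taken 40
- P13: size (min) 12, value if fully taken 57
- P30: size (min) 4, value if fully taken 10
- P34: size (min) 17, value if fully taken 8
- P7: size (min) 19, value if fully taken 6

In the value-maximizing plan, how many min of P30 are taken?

Best value per unit of size first: P13 57/12≈4.75, P30 10/4≈2.5, P27 40/30≈1.33, P34 8/17≈0.471, P7 6/19≈0.316.
Take all of P13 (12 min, value 57) ; 2 min left.
Only 2 min remain; take 2/4 of P30 for value 10×2/4 = 5.

2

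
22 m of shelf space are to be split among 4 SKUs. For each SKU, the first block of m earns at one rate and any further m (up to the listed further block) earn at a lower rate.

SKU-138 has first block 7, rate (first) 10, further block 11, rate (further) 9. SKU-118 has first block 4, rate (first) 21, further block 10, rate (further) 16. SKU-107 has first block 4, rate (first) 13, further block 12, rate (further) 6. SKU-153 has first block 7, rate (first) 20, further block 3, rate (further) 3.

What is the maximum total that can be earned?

Treat each block as its own option and order by rate: SKU-118/T1 21 > SKU-153/T1 20 > SKU-118/T2 16 > SKU-107/T1 13 > SKU-138/T1 10 > SKU-138/T2 9 > SKU-107/T2 6 > SKU-153/T2 3.
SKU-118 T1 at 21: fill all 4 → 18 left.
Fill SKU-153 T1 block (7 at 20) → 11 left.
SKU-118 T2 at 16: fill all 10 → 1 left.
SKU-107/T1: +1 of 4 at 13; pool empty.
Total = 21×4 + 20×7 + 16×10 + 13×1 = 397.

397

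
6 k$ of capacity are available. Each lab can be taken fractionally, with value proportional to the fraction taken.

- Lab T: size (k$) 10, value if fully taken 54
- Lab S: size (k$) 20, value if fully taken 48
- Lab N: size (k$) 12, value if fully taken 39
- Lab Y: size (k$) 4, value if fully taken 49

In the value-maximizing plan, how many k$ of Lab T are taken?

Best value per unit of size first: Lab Y 49/4≈12.2, Lab T 54/10≈5.4, Lab N 39/12≈3.25, Lab S 48/20≈2.4.
Lab Y: take in full, 4 k$ for value 49 ; 2 left.
2 k$ left: a 2/10 share of Lab T gives 54×2/10 = 10.8.

2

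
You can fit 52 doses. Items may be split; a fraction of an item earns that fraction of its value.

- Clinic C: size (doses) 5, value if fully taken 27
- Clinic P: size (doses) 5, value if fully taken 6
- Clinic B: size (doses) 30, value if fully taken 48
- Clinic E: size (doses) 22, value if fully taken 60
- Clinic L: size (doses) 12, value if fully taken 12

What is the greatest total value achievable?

Rank by value-to-size ratio: Clinic C 27/5≈5.4, Clinic E 60/22≈2.73, Clinic B 48/30≈1.6, Clinic P 6/5≈1.2, Clinic L 12/12≈1.
All 5 doses of Clinic C fit (value 27) ; 47 remain.
Clinic E: take in full, 22 doses for value 60 ; 25 left.
Only 25 doses remain; take 25/30 of Clinic B for value 48×25/30 = 40.
Total value = 127.

127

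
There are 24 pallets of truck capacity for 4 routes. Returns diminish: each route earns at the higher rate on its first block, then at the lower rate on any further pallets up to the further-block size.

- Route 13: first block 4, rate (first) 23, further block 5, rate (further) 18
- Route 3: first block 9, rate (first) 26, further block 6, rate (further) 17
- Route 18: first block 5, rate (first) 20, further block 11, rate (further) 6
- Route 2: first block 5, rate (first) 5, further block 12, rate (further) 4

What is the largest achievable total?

Treat each block as its own option and order by rate: Route 3/first 26 > Route 13/first 23 > Route 18/first 20 > Route 13/second 18 > Route 3/second 17 > Route 18/second 6 > Route 2/first 5 > Route 2/second 4.
Fill Route 3 first block (9 at 26) ; 15 left.
Route 13 first at 23: fill all 4 ; 11 left.
Route 18 first at 20: fill all 5 ; 6 left.
Route 13 second at 18: fill all 5 ; 1 left.
Route 3/second: +1 of 6 at 17; pool empty.
Total = 26×9 + 23×4 + 20×5 + 18×5 + 17×1 = 533.

533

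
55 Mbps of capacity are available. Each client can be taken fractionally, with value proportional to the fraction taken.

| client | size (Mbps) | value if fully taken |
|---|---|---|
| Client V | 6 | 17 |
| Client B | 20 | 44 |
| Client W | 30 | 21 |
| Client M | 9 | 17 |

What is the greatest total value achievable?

92

Sort by value density: Client V 17/6≈2.83, Client B 44/20≈2.2, Client M 17/9≈1.89, Client W 21/30≈0.7.
Take all of Client V (6 Mbps, value 17) — 49 Mbps left.
Take all of Client B (20 Mbps, value 44) — 29 Mbps left.
Take all of Client M (9 Mbps, value 17) — 20 Mbps left.
Fill the last 20 Mbps with part of Client W: 20/30 of it earns 14.
Total value = 92.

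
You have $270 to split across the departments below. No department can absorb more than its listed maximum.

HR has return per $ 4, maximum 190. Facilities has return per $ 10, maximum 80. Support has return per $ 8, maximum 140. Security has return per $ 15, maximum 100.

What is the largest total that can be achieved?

Highest return per $ first: Security 15 > Facilities 10 > Support 8 > HR 4.
Security takes 100 to reach its cap of 100 ; 170 left.
Give Facilities 80 to hit its cap of 80 ; 90 left.
Support has room for 140 but only 90 remain, so it gets 90.
Total = 10×80 + 8×90 + 15×100 = 3020.

3020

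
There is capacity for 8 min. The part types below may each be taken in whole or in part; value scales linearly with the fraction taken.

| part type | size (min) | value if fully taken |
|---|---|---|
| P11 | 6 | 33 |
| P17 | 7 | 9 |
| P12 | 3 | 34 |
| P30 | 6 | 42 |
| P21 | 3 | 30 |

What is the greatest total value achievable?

Best value per unit of size first: P12 34/3≈11.3, P21 30/3≈10, P30 42/6≈7, P11 33/6≈5.5, P17 9/7≈1.29.
All 3 min of P12 fit (value 34) — 5 remain.
All 3 min of P21 fit (value 30) — 2 remain.
Only 2 min remain; take 2/6 of P30 for value 42×2/6 = 14.
Total value = 78.

78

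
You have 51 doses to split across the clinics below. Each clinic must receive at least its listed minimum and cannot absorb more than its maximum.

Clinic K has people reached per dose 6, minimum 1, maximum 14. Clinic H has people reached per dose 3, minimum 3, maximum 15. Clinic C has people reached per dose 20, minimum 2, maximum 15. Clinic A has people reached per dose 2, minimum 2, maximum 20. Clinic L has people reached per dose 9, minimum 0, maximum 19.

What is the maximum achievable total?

556

Meeting every minimum uses 1+3+2+2+0 = 8 doses, leaving 43.
Rank by people reached per dose: Clinic C 20 > Clinic L 9 > Clinic K 6 > Clinic H 3 > Clinic A 2.
Give Clinic C 13 more to hit its cap of 15 — 30 left.
Clinic L: +19 to 19 (cap) — 11 left.
Clinic K: +11 (room for 13) → 12. Pool exhausted.
Total = 6×12 + 3×3 + 20×15 + 2×2 + 9×19 = 556.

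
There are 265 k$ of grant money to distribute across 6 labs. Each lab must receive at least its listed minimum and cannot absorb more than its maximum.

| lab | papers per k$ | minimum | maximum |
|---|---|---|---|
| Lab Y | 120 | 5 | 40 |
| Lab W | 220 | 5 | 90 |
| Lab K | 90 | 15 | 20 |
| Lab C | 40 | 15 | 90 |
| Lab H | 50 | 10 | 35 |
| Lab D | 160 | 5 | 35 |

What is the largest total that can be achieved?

Meeting every minimum uses 5+5+15+15+10+5 = 55 k$, leaving 210.
Order the labs by papers per k$: Lab W 220 > Lab D 160 > Lab Y 120 > Lab K 90 > Lab H 50 > Lab C 40.
Give Lab W 85 more to hit its cap of 90 → 125 left.
Lab D: +30 to 35 (cap) → 95 left.
Give Lab Y 35 more to hit its cap of 40 → 60 left.
Give Lab K 5 more to hit its cap of 20 → 55 left.
Give Lab H 25 more to hit its cap of 35 → 30 left.
Only 30 left; Lab C takes them to reach 45.
Total = 120×40 + 220×90 + 90×20 + 40×45 + 50×35 + 160×35 = 35550.

35550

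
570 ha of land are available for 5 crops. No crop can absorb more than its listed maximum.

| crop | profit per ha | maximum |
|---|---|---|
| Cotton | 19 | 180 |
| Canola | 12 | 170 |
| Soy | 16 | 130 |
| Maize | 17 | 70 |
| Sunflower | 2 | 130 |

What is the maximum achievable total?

8770

Order the crops by profit per ha: Cotton 19 > Maize 17 > Soy 16 > Canola 12 > Sunflower 2.
Cotton: +180 to 180 (cap) → 390 left.
Maize: +70 to 70 (cap) → 320 left.
Give Soy 130 to hit its cap of 130 → 190 left.
Canola takes 170 to reach its cap of 170 → 20 left.
Sunflower has room for 130 but only 20 remain, so it gets 20.
Total = 19×180 + 12×170 + 16×130 + 17×70 + 2×20 = 8770.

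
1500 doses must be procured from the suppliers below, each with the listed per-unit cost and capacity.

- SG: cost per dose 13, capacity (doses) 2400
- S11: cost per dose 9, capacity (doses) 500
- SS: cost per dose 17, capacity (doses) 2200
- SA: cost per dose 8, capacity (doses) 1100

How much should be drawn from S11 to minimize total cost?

400

Use suppliers in increasing cost order.
SA at 8: take all 1100 doses — 400 still needed.
S11 at 9: take 400 of its 500 — requirement met.
SG, SS: unused.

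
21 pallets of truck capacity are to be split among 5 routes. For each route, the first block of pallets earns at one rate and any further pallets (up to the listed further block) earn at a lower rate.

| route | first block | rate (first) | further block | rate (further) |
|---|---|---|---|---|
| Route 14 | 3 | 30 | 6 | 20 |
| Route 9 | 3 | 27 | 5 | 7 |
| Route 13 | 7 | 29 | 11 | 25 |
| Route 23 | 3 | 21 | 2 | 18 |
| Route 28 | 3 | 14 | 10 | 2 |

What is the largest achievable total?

574

Treat each block as its own option and order by rate: Route 14/tier1 30 > Route 13/tier1 29 > Route 9/tier1 27 > Route 13/tier2 25 > Route 23/tier1 21 > Route 14/tier2 20 > Route 23/tier2 18 > Route 28/tier1 14 > Route 9/tier2 7 > Route 28/tier2 2.
Fill Route 14 tier1 block (3 at 30) ; 18 left.
Route 13/tier1 (29): +7 ; 11 left.
Route 9 tier1 at 27: fill all 3 ; 8 left.
Route 13 tier2 at 25: only 8 left, fill 8.
Total = 30×3 + 29×7 + 27×3 + 25×8 = 574.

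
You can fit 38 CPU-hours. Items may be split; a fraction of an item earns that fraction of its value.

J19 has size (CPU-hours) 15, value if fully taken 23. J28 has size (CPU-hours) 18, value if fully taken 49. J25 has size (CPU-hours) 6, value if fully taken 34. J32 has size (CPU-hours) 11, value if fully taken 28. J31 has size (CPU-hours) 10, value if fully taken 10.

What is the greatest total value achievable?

Sort by value density: J25 34/6≈5.67, J28 49/18≈2.72, J32 28/11≈2.55, J19 23/15≈1.53, J31 10/10≈1.
Take all of J25 (6 CPU-hours, value 34) → 32 CPU-hours left.
Take all of J28 (18 CPU-hours, value 49) → 14 CPU-hours left.
J32: take in full, 11 CPU-hours for value 28 → 3 left.
Fill the last 3 CPU-hours with part of J19: 3/15 of it earns 4.6.
Total value = 115.6.

115.6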